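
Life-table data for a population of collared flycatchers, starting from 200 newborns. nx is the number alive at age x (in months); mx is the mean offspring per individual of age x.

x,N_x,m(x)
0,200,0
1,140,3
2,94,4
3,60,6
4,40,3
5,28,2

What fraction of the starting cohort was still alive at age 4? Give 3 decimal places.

0.200

l_4 = n_4/n_0 = 40/200 = 0.2 → 0.200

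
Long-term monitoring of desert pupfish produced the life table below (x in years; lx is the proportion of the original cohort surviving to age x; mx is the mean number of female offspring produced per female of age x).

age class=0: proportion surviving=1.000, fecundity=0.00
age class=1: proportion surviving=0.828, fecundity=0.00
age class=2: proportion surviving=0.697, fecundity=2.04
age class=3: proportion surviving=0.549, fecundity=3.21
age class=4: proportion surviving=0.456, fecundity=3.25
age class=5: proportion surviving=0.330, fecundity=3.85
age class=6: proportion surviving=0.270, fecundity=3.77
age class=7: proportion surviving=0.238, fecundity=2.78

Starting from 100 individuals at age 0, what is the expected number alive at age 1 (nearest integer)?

Expected survivors = N0 · l_1 = 100 × 0.828 = 82.8 → 83

83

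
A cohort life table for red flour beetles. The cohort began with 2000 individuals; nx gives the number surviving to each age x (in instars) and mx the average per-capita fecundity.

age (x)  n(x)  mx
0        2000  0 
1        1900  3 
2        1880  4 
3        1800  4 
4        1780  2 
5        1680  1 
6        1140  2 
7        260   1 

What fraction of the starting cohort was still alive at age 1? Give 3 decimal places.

0.950

l_1 = n_1/n_0 = 1900/2000 = 0.95 → 0.950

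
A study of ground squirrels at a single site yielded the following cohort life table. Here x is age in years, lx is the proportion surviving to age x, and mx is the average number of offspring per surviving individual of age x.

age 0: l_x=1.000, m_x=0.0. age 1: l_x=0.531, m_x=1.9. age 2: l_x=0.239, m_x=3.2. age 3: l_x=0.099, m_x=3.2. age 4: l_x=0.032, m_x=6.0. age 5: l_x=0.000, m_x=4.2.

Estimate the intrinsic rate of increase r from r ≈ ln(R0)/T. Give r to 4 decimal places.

R0 = Σ lx·mx = 0 + 1.0089 + 0.7648 + 0.3168 + 0.192 + 0 = 2.2825
Σ x·lx·mx = 4.2569; T = 4.2569/2.2825 = 1.86502…
r ≈ ln(R0)/T = ln(2.2825)/1.86502… = 0.442501… → 0.4425

0.4425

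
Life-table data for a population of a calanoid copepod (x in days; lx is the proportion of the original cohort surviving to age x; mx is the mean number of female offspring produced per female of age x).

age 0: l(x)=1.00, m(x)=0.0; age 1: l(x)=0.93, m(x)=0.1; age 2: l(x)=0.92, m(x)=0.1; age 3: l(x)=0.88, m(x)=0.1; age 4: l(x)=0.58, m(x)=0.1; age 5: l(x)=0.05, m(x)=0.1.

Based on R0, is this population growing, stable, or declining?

declining

R0 = Σ lx·mx = 0 + 0.093 + 0.092 + 0.088 + 0.058 + 0.005 = 0.336
R0 < 1, so the population is declining.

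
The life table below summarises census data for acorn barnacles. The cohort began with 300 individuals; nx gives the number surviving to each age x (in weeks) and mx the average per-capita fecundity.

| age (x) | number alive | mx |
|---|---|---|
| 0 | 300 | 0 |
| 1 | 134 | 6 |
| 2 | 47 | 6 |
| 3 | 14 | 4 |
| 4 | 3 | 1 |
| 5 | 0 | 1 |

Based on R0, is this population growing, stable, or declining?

growing

lx = nx/n0 = nx/300: 1, 0.44667…, 0.15667…, 0.04667…, 0.01, 0
R0 = Σ lx·mx = 0 + 2.68… + 0.94… + 0.186667… + 0.01 + 0 = 3.816667…
R0 > 1, so the population is growing.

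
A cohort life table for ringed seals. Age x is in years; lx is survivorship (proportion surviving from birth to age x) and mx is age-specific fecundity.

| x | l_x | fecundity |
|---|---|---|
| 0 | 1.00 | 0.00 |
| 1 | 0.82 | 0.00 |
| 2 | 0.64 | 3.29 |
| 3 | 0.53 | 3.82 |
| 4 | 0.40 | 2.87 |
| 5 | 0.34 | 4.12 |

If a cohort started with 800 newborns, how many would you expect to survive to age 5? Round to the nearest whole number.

272

Expected survivors = N0 · l_5 = 800 × 0.34 = 272 → 272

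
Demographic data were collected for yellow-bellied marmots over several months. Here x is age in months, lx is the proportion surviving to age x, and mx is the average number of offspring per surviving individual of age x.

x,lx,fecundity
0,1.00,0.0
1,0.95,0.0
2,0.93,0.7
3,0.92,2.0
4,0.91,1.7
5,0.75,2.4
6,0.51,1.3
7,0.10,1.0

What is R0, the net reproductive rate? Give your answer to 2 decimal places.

6.60

lx·mx by age: 0, 0, 0.651, 1.84, 1.547, 1.8, 0.663, 0.1
R0 = Σ lx·mx = 6.601 → 6.60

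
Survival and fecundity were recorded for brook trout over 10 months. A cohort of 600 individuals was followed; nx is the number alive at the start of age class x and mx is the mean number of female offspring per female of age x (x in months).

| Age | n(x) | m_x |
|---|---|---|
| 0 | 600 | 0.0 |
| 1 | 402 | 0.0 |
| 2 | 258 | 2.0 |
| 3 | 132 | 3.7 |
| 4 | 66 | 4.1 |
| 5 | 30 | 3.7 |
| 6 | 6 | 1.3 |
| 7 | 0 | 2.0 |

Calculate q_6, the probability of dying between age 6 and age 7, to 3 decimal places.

1.000

lx = nx/n0 = nx/600: 1, 0.67, 0.43, 0.22, 0.11, 0.05, 0.01, 0
q_6 = (l_6 − l_7) / l_6 = (0.01 − 0) / 0.01
     = 0.01 / 0.01 = 1 → 1.000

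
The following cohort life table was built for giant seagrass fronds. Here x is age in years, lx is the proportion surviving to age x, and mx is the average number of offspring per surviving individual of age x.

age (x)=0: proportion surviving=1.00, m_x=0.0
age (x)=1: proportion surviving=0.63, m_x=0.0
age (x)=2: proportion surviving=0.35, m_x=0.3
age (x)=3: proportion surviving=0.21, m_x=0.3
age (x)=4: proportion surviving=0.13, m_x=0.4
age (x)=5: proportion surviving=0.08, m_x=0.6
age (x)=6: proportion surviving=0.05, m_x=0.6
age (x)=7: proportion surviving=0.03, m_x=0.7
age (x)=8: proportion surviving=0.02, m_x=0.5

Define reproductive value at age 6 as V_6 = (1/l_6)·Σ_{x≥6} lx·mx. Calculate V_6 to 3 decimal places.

1.220

lx·mx for x ≥ 6: 0.03, 0.021, 0.01 → sum = 0.061
V_6 = 0.061 / l_6 = 0.061 / 0.05 = 1.22 → 1.220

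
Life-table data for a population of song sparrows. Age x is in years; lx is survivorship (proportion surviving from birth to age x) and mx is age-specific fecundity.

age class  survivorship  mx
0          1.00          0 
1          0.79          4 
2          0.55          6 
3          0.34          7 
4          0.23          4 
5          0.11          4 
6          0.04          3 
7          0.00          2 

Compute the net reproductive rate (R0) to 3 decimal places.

lx·mx by age: 0, 3.16, 3.3, 2.38, 0.92, 0.44, 0.12, 0
R0 = Σ lx·mx = 10.32 → 10.320

10.320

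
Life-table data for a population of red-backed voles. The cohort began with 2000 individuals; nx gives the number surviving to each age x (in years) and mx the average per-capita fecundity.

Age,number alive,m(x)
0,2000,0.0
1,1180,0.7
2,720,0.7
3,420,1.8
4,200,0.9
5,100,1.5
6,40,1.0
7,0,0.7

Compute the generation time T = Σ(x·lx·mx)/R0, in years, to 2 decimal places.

2.37

lx = nx/n0 = nx/2000: 1, 0.59, 0.36, 0.21, 0.1, 0.05, 0.02, 0
lx·mx: 0, 0.413, 0.252, 0.378, 0.09, 0.075, 0.02, 0 → R0 = 1.228
x·lx·mx: 0, 0.413, 0.504, 1.134, 0.36, 0.375, 0.12, 0 → Σ = 2.906
T = 2.906 / 1.228 = 2.36645… → 2.37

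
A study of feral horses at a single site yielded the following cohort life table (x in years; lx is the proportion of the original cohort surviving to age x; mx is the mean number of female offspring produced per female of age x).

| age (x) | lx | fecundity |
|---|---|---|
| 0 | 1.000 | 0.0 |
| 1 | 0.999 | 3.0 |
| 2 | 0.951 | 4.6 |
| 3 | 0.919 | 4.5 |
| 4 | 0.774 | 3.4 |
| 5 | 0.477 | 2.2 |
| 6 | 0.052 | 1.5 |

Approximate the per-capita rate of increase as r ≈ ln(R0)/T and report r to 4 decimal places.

R0 = Σ lx·mx = 0 + 2.997 + 4.3746 + 4.1355 + 2.6316 + 1.0494 + 0.078 = 15.2661
Σ x·lx·mx = 40.3941; T = 40.3941/15.2661 = 2.646…
r ≈ ln(R0)/T = ln(15.2661)/2.646… = 1.030096… → 1.0301

1.0301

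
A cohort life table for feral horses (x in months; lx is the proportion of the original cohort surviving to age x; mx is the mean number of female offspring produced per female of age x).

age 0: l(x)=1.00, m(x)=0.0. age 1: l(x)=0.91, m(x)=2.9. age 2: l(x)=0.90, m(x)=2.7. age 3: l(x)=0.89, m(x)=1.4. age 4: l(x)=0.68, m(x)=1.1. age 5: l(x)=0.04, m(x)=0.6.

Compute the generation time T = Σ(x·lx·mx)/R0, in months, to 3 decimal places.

lx·mx: 0, 2.639, 2.43, 1.246, 0.748, 0.024 → R0 = 7.087
x·lx·mx: 0, 2.639, 4.86, 3.738, 2.992, 0.12 → Σ = 14.349
T = 14.349 / 7.087 = 2.024693… → 2.025

2.025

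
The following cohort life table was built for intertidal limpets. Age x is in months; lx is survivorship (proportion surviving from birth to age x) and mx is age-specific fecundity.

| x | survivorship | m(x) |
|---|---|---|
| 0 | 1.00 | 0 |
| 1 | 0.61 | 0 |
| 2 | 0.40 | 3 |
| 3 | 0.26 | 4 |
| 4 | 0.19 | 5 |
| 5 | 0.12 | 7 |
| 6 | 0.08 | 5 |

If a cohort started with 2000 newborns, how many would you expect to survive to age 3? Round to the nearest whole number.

520

Expected survivors = N0 · l_3 = 2000 × 0.26 = 520 → 520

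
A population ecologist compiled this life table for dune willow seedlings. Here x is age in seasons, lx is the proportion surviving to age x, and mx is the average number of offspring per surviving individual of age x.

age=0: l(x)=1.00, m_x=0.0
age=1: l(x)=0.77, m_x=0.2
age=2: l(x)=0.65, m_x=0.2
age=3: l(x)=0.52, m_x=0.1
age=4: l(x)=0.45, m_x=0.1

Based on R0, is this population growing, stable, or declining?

declining

R0 = Σ lx·mx = 0 + 0.154 + 0.13 + 0.052 + 0.045 = 0.381
R0 < 1, so the population is declining.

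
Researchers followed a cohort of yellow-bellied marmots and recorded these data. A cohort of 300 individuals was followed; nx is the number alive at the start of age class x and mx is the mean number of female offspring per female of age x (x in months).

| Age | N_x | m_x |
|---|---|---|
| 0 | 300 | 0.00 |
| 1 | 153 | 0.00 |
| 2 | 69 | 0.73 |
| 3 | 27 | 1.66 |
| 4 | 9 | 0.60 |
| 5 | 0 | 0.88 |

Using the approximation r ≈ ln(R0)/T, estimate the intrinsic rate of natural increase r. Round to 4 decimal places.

-0.4280

lx = nx/n0 = nx/300: 1, 0.51, 0.23, 0.09, 0.03, 0
R0 = Σ lx·mx = 0 + 0 + 0.1679 + 0.1494 + 0.018 + 0 = 0.3353
Σ x·lx·mx = 0.856; T = 0.856/0.3353 = 2.55294…
r ≈ ln(R0)/T = ln(0.3353)/2.55294… = -0.428028… → -0.4280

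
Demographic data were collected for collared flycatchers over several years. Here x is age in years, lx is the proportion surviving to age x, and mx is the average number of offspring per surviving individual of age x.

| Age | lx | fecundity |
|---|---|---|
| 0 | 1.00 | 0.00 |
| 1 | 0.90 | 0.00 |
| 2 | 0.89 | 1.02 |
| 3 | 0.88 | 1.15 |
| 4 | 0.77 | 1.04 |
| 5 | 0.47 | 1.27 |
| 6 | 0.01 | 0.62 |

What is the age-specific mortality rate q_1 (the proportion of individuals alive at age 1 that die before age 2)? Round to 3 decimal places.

0.011

q_1 = (l_1 − l_2) / l_1 = (0.9 − 0.89) / 0.9
     = 0.01 / 0.9 = 0.011111… → 0.011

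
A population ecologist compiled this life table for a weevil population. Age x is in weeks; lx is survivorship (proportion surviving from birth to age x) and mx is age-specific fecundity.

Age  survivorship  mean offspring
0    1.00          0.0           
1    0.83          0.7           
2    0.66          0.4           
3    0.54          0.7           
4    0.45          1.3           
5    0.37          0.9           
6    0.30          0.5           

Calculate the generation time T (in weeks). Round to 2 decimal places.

3.12

lx·mx: 0, 0.581, 0.264, 0.378, 0.585, 0.333, 0.15 → R0 = 2.291
x·lx·mx: 0, 0.581, 0.528, 1.134, 2.34, 1.665, 0.9 → Σ = 7.148
T = 7.148 / 2.291 = 3.120035… → 3.12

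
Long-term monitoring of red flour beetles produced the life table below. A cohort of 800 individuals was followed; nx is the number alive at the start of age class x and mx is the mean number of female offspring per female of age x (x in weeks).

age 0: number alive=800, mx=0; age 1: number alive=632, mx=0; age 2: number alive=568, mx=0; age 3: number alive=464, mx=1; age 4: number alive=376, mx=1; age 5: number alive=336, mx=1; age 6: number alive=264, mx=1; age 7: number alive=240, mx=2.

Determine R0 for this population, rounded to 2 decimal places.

2.40

lx = nx/n0 = nx/800: 1, 0.79, 0.71, 0.58, 0.47, 0.42, 0.33, 0.3
lx·mx by age: 0, 0, 0, 0.58, 0.47, 0.42, 0.33, 0.6
R0 = Σ lx·mx = 2.4 → 2.40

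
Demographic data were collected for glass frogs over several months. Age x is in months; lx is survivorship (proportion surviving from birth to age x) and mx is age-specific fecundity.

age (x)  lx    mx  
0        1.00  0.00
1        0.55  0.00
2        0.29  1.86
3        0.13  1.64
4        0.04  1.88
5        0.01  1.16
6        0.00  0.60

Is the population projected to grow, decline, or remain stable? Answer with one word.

declining

R0 = Σ lx·mx = 0 + 0 + 0.5394 + 0.2132 + 0.0752 + 0.0116 + 0 = 0.8394
R0 < 1, so the population is declining.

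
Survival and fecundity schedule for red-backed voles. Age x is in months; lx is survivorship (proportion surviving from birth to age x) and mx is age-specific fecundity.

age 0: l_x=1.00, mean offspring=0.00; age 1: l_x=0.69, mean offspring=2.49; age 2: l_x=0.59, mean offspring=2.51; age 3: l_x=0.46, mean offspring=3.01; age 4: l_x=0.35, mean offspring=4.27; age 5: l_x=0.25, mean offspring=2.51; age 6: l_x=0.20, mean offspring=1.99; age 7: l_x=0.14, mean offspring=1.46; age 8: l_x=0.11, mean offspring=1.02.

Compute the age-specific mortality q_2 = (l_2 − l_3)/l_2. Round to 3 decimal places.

0.220

q_2 = (l_2 − l_3) / l_2 = (0.59 − 0.46) / 0.59
     = 0.13 / 0.59 = 0.220339… → 0.220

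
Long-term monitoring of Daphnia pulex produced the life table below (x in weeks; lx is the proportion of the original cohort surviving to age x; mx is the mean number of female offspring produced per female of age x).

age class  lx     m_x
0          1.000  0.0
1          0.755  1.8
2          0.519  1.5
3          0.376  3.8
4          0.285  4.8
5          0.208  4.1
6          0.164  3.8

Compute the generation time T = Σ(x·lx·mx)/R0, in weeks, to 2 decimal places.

lx·mx: 0, 1.359, 0.7785, 1.4288, 1.368, 0.8528, 0.6232 → R0 = 6.4103
x·lx·mx: 0, 1.359, 1.557, 4.2864, 5.472, 4.264, 3.7392 → Σ = 20.6776
T = 20.6776 / 6.4103 = 3.225684… → 3.23

3.23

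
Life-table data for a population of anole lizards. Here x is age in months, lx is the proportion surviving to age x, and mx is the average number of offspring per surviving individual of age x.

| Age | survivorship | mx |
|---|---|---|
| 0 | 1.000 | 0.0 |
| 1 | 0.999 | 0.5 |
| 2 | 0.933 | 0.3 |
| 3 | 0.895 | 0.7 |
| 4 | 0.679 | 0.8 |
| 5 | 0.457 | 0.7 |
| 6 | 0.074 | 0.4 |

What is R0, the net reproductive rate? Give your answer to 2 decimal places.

2.30

lx·mx by age: 0, 0.4995, 0.2799, 0.6265, 0.5432, 0.3199, 0.0296
R0 = Σ lx·mx = 2.2986 → 2.30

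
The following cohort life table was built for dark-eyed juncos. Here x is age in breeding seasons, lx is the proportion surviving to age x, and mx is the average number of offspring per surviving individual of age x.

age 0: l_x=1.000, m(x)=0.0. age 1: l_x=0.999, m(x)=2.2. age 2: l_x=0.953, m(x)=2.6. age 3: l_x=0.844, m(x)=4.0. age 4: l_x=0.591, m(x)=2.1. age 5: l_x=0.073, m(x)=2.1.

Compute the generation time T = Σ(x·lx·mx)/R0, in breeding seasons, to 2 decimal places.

lx·mx: 0, 2.1978, 2.4778, 3.376, 1.2411, 0.1533 → R0 = 9.446
x·lx·mx: 0, 2.1978, 4.9556, 10.128, 4.9644, 0.7665 → Σ = 23.0123
T = 23.0123 / 9.446 = 2.436195… → 2.44

2.44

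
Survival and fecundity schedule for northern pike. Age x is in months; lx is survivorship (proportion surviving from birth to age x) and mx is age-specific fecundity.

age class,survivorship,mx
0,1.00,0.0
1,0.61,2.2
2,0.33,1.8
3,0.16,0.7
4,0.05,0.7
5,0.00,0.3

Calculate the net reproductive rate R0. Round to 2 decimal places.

2.08

lx·mx by age: 0, 1.342, 0.594, 0.112, 0.035, 0
R0 = Σ lx·mx = 2.083 → 2.08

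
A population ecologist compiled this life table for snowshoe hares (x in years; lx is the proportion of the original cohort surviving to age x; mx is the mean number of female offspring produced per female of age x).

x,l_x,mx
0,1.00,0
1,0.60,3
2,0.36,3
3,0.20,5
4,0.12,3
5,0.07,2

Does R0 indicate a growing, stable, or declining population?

growing

R0 = Σ lx·mx = 0 + 1.8 + 1.08 + 1 + 0.36 + 0.14 = 4.38
R0 > 1, so the population is growing.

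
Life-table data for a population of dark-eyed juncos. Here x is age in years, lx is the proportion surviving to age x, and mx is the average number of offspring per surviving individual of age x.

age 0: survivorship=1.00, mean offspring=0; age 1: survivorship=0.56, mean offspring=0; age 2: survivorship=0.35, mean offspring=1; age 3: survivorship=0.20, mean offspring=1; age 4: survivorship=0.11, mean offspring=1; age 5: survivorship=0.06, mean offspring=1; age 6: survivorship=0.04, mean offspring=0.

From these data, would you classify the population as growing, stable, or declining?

R0 = Σ lx·mx = 0 + 0 + 0.35 + 0.2 + 0.11 + 0.06 + 0 = 0.72
R0 < 1, so the population is declining.

declining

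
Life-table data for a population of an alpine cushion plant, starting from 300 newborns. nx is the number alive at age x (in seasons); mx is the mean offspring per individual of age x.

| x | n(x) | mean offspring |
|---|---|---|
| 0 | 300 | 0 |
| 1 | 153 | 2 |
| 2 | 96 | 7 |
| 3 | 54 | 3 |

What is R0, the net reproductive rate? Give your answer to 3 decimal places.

3.800

lx = nx/n0 = nx/300: 1, 0.51, 0.32, 0.18
lx·mx by age: 0, 1.02, 2.24, 0.54
R0 = Σ lx·mx = 3.8 → 3.800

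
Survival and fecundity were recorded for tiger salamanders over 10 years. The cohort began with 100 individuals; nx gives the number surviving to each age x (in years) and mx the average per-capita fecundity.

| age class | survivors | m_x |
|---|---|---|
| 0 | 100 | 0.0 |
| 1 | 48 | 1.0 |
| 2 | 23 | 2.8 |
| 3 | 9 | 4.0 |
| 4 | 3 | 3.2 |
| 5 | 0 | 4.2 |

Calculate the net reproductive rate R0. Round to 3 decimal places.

1.580

lx = nx/n0 = nx/100: 1, 0.48, 0.23, 0.09, 0.03, 0
lx·mx by age: 0, 0.48, 0.644, 0.36, 0.096, 0
R0 = Σ lx·mx = 1.58 → 1.580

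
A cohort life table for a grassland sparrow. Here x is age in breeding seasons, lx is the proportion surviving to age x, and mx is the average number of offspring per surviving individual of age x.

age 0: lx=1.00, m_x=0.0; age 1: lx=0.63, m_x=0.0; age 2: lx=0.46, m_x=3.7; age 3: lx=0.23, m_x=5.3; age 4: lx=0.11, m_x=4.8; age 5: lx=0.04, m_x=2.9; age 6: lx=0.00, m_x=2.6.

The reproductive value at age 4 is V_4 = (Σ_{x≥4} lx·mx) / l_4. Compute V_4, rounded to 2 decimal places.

lx·mx for x ≥ 4: 0.528, 0.116, 0 → sum = 0.644
V_4 = 0.644 / l_4 = 0.644 / 0.11 = 5.854545… → 5.85

5.85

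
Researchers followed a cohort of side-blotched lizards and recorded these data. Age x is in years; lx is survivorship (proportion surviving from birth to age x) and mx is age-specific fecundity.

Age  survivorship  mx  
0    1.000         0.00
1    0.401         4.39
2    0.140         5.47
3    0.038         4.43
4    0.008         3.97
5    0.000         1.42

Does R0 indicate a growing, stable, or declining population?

growing

R0 = Σ lx·mx = 0 + 1.76039 + 0.7658 + 0.16834 + 0.03176 + 0 = 2.72629
R0 > 1, so the population is growing.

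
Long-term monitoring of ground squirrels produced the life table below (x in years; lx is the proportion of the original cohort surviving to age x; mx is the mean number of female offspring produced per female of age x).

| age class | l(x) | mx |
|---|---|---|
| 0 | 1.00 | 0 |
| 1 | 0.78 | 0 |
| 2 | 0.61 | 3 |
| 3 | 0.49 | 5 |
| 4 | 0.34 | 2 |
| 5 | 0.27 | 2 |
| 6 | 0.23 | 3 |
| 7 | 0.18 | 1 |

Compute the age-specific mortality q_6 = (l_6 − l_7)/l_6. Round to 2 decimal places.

0.22

q_6 = (l_6 − l_7) / l_6 = (0.23 − 0.18) / 0.23
     = 0.05 / 0.23 = 0.217391… → 0.22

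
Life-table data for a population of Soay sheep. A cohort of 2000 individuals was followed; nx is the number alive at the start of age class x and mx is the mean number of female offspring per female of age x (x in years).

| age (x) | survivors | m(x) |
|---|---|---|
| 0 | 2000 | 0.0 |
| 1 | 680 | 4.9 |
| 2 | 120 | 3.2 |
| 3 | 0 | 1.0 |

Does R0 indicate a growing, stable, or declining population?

growing

lx = nx/n0 = nx/2000: 1, 0.34, 0.06, 0
R0 = Σ lx·mx = 0 + 1.666 + 0.192 + 0 = 1.858
R0 > 1, so the population is growing.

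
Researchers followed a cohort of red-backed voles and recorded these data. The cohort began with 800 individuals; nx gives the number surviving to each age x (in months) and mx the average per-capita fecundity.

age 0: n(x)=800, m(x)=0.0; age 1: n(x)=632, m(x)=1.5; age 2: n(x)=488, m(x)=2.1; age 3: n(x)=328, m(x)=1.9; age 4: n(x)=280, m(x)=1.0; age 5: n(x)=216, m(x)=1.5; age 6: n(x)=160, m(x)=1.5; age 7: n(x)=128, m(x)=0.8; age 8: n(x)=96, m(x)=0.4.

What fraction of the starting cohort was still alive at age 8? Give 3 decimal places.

0.120

l_8 = n_8/n_0 = 96/800 = 0.12 → 0.120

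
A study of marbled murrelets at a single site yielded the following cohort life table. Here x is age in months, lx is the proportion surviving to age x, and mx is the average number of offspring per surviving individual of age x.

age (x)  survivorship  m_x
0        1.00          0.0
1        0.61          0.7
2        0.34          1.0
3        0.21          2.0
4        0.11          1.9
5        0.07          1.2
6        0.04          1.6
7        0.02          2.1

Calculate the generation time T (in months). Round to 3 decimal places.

2.712

lx·mx: 0, 0.427, 0.34, 0.42, 0.209, 0.084, 0.064, 0.042 → R0 = 1.586
x·lx·mx: 0, 0.427, 0.68, 1.26, 0.836, 0.42, 0.384, 0.294 → Σ = 4.301
T = 4.301 / 1.586 = 2.711854… → 2.712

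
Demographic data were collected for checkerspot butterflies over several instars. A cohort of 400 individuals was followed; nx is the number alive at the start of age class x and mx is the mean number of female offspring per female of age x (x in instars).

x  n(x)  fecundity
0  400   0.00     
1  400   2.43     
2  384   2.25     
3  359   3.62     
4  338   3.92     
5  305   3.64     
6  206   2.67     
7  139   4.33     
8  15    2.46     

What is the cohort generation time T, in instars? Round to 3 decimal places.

lx = nx/n0 = nx/400: 1, 1, 0.96, 0.8975, 0.845, 0.7625, 0.515, 0.3475, 0.0375
lx·mx: 0, 2.43, 2.16, 3.24895, 3.3124, 2.7755, 1.37505, 1.504675, 0.09225 → R0 = 16.898825
x·lx·mx: 0, 2.43, 4.32, 9.74685, 13.2496, 13.8775, 8.2503, 10.532725, 0.738 → Σ = 63.144975
T = 63.144975 / 16.898825 = 3.736649… → 3.737

3.737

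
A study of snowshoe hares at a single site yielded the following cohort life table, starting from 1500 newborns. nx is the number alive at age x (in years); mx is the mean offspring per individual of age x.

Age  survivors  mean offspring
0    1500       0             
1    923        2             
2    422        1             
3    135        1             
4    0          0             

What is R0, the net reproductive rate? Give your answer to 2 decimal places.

lx = nx/n0 = nx/1500: 1, 0.61533…, 0.28133…, 0.09, 0
lx·mx by age: 0, 1.230667…, 0.281333…, 0.09, 0
R0 = Σ lx·mx = 1.602… → 1.60

1.60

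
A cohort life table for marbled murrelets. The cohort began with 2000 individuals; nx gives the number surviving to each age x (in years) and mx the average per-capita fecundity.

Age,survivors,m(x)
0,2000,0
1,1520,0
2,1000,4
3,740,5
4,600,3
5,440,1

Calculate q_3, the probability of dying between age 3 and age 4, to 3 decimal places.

lx = nx/n0 = nx/2000: 1, 0.76, 0.5, 0.37, 0.3, 0.22
q_3 = (l_3 − l_4) / l_3 = (0.37 − 0.3) / 0.37
     = 0.07 / 0.37 = 0.189189… → 0.189

0.189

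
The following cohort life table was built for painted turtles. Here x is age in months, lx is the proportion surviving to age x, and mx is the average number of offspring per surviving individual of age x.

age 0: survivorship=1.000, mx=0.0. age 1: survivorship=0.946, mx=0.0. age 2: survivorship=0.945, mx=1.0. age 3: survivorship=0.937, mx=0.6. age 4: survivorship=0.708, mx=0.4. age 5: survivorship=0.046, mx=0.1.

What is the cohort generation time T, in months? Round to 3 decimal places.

lx·mx: 0, 0, 0.945, 0.5622, 0.2832, 0.0046 → R0 = 1.795
x·lx·mx: 0, 0, 1.89, 1.6866, 1.1328, 0.023 → Σ = 4.7324
T = 4.7324 / 1.795 = 2.636435… → 2.636

2.636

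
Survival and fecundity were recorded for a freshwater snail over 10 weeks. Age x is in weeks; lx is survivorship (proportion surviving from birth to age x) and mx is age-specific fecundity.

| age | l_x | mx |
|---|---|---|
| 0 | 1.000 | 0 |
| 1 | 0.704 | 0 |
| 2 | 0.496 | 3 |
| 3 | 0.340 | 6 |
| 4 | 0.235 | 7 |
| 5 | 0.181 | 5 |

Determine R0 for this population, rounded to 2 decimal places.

6.08

lx·mx by age: 0, 0, 1.488, 2.04, 1.645, 0.905
R0 = Σ lx·mx = 6.078 → 6.08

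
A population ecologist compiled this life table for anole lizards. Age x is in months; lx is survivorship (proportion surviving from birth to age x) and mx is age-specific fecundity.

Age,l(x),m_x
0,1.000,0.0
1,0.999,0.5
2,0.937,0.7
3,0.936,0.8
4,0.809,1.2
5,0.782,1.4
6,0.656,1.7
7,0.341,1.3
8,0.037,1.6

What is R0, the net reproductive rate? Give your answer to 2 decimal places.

5.59

lx·mx by age: 0, 0.4995, 0.6559, 0.7488, 0.9708, 1.0948, 1.1152, 0.4433, 0.0592
R0 = Σ lx·mx = 5.5875 → 5.59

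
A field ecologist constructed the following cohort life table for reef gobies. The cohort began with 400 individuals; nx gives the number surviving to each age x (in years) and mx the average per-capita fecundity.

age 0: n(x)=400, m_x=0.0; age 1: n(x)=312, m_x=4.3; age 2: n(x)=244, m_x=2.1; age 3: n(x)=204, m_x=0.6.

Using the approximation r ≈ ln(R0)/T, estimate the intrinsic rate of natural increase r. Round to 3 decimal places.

lx = nx/n0 = nx/400: 1, 0.78, 0.61, 0.51
R0 = Σ lx·mx = 0 + 3.354 + 1.281 + 0.306 = 4.941
Σ x·lx·mx = 6.834; T = 6.834/4.941 = 1.38312…
r ≈ ln(R0)/T = ln(4.941)/1.38312… = 1.15505… → 1.155

1.155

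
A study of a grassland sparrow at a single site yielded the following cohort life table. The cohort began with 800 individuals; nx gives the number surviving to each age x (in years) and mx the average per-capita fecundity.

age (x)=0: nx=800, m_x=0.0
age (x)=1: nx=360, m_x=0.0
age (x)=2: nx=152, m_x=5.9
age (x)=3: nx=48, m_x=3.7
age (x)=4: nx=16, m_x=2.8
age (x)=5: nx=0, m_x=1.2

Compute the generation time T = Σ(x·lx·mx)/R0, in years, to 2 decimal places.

lx = nx/n0 = nx/800: 1, 0.45, 0.19, 0.06, 0.02, 0
lx·mx: 0, 0, 1.121, 0.222, 0.056, 0 → R0 = 1.399
x·lx·mx: 0, 0, 2.242, 0.666, 0.224, 0 → Σ = 3.132
T = 3.132 / 1.399 = 2.238742… → 2.24

2.24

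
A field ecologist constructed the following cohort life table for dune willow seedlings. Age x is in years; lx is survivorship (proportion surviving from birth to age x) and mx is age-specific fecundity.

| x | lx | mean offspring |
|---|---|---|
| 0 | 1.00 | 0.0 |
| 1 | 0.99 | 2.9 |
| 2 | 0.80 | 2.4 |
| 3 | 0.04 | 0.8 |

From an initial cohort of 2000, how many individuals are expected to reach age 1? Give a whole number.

1980

Expected survivors = N0 · l_1 = 2000 × 0.99 = 1980 → 1980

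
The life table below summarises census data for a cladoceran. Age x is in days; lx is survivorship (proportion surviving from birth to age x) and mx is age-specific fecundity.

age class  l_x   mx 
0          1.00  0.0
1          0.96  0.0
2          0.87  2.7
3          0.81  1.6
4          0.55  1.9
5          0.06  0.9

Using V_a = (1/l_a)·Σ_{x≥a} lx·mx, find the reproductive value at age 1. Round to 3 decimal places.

lx·mx for x ≥ 1: 0, 2.349, 1.296, 1.045, 0.054 → sum = 4.744
V_1 = 4.744 / l_1 = 4.744 / 0.96 = 4.941667… → 4.942

4.942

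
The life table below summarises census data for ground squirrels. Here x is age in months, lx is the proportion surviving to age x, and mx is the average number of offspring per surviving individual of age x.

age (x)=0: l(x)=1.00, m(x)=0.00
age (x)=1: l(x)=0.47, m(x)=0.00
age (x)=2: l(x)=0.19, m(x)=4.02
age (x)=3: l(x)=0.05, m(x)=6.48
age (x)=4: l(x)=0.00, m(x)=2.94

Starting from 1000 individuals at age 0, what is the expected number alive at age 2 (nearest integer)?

Expected survivors = N0 · l_2 = 1000 × 0.19 = 190 → 190

190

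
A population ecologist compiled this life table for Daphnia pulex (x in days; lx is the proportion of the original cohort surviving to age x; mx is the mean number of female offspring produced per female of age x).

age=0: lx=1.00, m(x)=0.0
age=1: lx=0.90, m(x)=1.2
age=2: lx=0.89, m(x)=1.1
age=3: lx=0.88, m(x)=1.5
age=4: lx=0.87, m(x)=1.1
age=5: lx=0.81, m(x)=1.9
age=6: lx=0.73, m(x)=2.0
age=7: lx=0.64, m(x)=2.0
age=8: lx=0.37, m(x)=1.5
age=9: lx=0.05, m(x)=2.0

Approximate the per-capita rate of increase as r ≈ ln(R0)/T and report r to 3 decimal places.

R0 = Σ lx·mx = 0 + 1.08 + 0.979 + 1.32 + 0.957 + 1.539 + 1.46 + 1.28 + 0.555 + 0.1 = 9.27
Σ x·lx·mx = 41.581; T = 41.581/9.27 = 4.48554…
r ≈ ln(R0)/T = ln(9.27)/4.48554… = 0.49644… → 0.496

0.496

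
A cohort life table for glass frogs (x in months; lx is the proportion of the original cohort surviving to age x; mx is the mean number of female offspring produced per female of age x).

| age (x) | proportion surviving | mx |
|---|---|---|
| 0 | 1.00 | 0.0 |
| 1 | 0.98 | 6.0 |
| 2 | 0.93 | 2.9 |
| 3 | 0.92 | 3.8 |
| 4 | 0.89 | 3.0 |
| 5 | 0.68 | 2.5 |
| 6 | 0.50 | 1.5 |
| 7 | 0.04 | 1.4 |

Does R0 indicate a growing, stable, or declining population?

R0 = Σ lx·mx = 0 + 5.88 + 2.697 + 3.496 + 2.67 + 1.7 + 0.75 + 0.056 = 17.249
R0 > 1, so the population is growing.

growing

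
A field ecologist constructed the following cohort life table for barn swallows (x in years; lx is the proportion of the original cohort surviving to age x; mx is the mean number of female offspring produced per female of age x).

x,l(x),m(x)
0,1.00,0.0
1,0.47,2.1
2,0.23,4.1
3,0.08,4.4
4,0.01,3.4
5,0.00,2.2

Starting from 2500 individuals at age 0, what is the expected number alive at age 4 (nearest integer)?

Expected survivors = N0 · l_4 = 2500 × 0.01 = 25 → 25

25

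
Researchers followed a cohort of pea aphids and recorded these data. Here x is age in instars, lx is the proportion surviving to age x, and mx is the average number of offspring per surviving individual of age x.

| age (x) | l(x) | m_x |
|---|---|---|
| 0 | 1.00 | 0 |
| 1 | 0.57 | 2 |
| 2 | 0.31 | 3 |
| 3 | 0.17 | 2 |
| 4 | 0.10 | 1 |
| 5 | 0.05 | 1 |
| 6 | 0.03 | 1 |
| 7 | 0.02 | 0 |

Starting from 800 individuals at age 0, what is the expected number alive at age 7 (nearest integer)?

Expected survivors = N0 · l_7 = 800 × 0.02 = 16 → 16

16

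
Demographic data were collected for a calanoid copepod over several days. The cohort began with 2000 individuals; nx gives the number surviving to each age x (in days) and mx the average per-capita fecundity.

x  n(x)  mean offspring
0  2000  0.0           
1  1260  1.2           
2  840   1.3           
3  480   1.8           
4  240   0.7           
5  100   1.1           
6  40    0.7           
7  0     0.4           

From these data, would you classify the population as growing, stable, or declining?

lx = nx/n0 = nx/2000: 1, 0.63, 0.42, 0.24, 0.12, 0.05, 0.02, 0
R0 = Σ lx·mx = 0 + 0.756 + 0.546 + 0.432 + 0.084 + 0.055 + 0.014 + 0 = 1.887
R0 > 1, so the population is growing.

growing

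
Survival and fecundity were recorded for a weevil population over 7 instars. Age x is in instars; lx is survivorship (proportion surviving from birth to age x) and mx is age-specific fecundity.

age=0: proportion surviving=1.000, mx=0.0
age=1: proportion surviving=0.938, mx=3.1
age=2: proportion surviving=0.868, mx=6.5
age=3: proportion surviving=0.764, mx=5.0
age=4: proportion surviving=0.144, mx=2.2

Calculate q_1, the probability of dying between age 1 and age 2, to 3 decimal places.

0.075

q_1 = (l_1 − l_2) / l_1 = (0.938 − 0.868) / 0.938
     = 0.07 / 0.938 = 0.074627… → 0.075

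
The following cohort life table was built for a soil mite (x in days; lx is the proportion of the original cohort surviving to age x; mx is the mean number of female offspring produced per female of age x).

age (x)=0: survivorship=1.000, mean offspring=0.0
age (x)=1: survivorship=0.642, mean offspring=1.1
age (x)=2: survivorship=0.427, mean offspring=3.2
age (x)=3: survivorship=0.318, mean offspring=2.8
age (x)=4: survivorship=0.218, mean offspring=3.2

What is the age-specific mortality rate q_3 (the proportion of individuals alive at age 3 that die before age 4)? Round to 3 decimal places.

0.314

q_3 = (l_3 − l_4) / l_3 = (0.318 − 0.218) / 0.318
     = 0.1 / 0.318 = 0.314465… → 0.314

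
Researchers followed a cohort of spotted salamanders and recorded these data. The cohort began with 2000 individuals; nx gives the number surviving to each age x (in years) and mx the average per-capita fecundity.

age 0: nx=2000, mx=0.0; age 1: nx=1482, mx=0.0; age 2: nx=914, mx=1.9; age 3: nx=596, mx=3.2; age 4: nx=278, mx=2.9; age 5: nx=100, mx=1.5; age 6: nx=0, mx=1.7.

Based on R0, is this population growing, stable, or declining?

growing

lx = nx/n0 = nx/2000: 1, 0.741, 0.457, 0.298, 0.139, 0.05, 0
R0 = Σ lx·mx = 0 + 0 + 0.8683 + 0.9536 + 0.4031 + 0.075 + 0 = 2.3
R0 > 1, so the population is growing.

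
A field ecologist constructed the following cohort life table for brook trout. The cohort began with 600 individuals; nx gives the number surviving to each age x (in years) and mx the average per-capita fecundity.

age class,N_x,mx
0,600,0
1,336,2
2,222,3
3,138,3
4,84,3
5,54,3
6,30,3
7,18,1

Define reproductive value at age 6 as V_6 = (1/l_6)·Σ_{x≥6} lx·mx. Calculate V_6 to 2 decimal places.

lx = nx/n0 = nx/600: 1, 0.56, 0.37, 0.23, 0.14, 0.09, 0.05, 0.03
lx·mx for x ≥ 6: 0.15, 0.03 → sum = 0.18
V_6 = 0.18 / l_6 = 0.18 / 0.05 = 3.6 → 3.60

3.60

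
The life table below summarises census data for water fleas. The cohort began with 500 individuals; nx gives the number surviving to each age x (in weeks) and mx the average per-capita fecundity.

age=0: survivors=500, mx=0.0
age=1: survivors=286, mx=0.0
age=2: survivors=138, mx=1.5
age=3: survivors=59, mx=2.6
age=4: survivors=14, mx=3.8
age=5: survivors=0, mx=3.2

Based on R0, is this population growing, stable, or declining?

lx = nx/n0 = nx/500: 1, 0.572, 0.276, 0.118, 0.028, 0
R0 = Σ lx·mx = 0 + 0 + 0.414 + 0.3068 + 0.1064 + 0 = 0.8272
R0 < 1, so the population is declining.

declining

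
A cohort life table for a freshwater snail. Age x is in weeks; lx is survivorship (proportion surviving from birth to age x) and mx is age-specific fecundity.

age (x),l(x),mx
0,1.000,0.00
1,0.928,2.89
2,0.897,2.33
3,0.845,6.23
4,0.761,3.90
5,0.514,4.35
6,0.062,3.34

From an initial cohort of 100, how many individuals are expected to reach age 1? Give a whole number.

Expected survivors = N0 · l_1 = 100 × 0.928 = 92.8 → 93

93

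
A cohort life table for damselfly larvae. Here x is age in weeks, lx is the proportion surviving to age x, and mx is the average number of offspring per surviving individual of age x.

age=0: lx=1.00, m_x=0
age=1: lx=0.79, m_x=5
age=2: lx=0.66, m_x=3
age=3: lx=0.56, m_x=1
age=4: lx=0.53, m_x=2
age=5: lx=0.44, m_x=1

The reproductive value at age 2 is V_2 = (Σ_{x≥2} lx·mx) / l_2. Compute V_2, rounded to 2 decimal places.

lx·mx for x ≥ 2: 1.98, 0.56, 1.06, 0.44 → sum = 4.04
V_2 = 4.04 / l_2 = 4.04 / 0.66 = 6.121212… → 6.12

6.12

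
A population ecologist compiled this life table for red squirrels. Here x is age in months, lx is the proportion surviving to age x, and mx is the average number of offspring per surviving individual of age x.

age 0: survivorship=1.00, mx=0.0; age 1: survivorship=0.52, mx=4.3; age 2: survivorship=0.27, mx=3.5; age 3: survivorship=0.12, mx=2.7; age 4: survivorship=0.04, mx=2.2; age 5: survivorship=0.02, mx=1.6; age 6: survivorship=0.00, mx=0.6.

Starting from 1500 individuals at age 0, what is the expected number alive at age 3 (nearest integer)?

Expected survivors = N0 · l_3 = 1500 × 0.12 = 180 → 180

180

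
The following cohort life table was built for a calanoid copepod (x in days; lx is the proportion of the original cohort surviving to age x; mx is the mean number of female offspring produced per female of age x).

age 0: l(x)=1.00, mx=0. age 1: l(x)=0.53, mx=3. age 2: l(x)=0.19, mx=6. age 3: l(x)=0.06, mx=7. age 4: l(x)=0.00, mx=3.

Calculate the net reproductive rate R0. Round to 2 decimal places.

3.15

lx·mx by age: 0, 1.59, 1.14, 0.42, 0
R0 = Σ lx·mx = 3.15 → 3.15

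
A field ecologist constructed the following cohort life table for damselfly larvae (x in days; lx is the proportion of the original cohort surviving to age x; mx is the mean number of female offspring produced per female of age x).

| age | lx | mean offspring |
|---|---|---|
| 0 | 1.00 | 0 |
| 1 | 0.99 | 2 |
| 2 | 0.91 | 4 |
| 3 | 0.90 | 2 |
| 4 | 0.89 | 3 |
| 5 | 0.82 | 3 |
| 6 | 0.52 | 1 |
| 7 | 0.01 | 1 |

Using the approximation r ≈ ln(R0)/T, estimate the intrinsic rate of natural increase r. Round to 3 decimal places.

0.824

R0 = Σ lx·mx = 0 + 1.98 + 3.64 + 1.8 + 2.67 + 2.46 + 0.52 + 0.01 = 13.08
Σ x·lx·mx = 40.83; T = 40.83/13.08 = 3.12156…
r ≈ ln(R0)/T = ln(13.08)/3.12156… = 0.82365… → 0.824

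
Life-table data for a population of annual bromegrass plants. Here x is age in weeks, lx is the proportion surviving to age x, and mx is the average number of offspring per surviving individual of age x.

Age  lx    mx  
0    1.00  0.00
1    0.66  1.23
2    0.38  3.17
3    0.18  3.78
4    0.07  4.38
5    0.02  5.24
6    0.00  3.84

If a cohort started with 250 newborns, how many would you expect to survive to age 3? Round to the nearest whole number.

Expected survivors = N0 · l_3 = 250 × 0.18 = 45 → 45

45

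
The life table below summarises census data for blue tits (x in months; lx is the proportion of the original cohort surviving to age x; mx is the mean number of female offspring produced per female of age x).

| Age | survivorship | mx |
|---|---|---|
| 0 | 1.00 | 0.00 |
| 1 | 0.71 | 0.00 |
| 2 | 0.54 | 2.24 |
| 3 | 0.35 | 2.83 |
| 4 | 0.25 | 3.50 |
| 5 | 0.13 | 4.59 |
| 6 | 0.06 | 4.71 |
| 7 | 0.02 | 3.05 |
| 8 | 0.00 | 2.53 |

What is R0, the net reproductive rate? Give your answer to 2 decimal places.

lx·mx by age: 0, 0, 1.2096, 0.9905, 0.875, 0.5967, 0.2826, 0.061, 0
R0 = Σ lx·mx = 4.0154 → 4.02

4.02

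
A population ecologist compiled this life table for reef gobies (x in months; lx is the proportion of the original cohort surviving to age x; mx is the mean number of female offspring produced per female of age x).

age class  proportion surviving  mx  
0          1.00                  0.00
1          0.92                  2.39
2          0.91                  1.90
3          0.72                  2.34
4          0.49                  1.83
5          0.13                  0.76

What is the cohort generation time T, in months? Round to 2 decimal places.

2.24

lx·mx: 0, 2.1988, 1.729, 1.6848, 0.8967, 0.0988 → R0 = 6.6081
x·lx·mx: 0, 2.1988, 3.458, 5.0544, 3.5868, 0.494 → Σ = 14.792
T = 14.792 / 6.6081 = 2.238465… → 2.24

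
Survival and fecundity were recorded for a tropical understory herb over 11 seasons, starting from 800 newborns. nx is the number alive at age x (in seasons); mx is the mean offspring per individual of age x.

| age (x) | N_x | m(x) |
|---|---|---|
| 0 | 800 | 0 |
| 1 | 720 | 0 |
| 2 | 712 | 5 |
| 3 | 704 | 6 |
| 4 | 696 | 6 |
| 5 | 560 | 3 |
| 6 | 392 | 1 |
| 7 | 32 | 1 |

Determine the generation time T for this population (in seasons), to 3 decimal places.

lx = nx/n0 = nx/800: 1, 0.9, 0.89, 0.88, 0.87, 0.7, 0.49, 0.04
lx·mx: 0, 0, 4.45, 5.28, 5.22, 2.1, 0.49, 0.04 → R0 = 17.58
x·lx·mx: 0, 0, 8.9, 15.84, 20.88, 10.5, 2.94, 0.28 → Σ = 59.34
T = 59.34 / 17.58 = 3.375427… → 3.375

3.375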